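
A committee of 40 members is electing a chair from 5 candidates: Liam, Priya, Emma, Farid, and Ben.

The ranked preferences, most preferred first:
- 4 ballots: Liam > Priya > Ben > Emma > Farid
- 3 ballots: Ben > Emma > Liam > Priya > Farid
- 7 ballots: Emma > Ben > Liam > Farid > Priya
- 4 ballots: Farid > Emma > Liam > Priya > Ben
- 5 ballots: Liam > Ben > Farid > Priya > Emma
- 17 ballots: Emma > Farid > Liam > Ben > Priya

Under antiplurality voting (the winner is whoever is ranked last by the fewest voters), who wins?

Liam

Last-place votes: Liam 0, Priya 24, Emma 5, Farid 7, Ben 4.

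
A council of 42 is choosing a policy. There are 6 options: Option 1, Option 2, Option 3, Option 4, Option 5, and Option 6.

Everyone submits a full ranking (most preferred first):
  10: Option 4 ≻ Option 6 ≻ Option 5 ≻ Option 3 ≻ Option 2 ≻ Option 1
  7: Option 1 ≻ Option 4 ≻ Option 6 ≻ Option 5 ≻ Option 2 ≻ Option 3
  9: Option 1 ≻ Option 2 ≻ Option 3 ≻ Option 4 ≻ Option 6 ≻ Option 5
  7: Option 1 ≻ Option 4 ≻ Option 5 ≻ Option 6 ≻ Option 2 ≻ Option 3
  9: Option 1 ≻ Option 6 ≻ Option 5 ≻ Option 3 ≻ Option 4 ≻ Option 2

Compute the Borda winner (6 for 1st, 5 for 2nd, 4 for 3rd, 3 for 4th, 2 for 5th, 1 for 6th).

Option 1

Option 1: 10×1 + 7×6 + 9×6 + 7×6 + 9×6 = 202
Option 2: 10×2 + 7×2 + 9×5 + 7×2 + 9×1 = 102
Option 3: 10×3 + 7×1 + 9×4 + 7×1 + 9×3 = 107
Option 4: 10×6 + 7×5 + 9×3 + 7×5 + 9×2 = 175
Option 5: 10×4 + 7×3 + 9×1 + 7×4 + 9×4 = 134
Option 6: 10×5 + 7×4 + 9×2 + 7×3 + 9×5 = 162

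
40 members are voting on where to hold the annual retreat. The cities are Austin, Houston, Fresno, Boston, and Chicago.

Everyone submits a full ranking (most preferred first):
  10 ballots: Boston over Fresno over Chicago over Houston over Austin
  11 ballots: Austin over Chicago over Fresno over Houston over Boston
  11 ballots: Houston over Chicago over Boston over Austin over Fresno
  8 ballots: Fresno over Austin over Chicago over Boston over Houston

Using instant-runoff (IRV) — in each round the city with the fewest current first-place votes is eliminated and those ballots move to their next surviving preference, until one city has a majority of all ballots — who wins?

Round 1: Austin 11, Houston 11, Fresno 8, Boston 10, Chicago 0. Chicago eliminated.
Round 2: Austin 11, Houston 11, Fresno 8, Boston 10. Fresno eliminated.
Round 3: Austin 19, Houston 11, Boston 10. Boston eliminated.
Round 4: Austin 19, Houston 21. Houston has a majority (≥21).

Houston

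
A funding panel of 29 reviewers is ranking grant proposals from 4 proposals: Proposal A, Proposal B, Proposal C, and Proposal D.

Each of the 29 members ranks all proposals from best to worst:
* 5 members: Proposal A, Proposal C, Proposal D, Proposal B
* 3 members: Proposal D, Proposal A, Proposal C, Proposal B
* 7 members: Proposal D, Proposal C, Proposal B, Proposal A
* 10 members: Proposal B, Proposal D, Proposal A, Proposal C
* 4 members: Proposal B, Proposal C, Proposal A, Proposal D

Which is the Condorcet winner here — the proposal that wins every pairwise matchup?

Proposal D vs Proposal A: 20–9
Proposal D vs Proposal B: 15–14
Proposal D vs Proposal C: 20–9
Proposal D beats every other proposal.

Proposal D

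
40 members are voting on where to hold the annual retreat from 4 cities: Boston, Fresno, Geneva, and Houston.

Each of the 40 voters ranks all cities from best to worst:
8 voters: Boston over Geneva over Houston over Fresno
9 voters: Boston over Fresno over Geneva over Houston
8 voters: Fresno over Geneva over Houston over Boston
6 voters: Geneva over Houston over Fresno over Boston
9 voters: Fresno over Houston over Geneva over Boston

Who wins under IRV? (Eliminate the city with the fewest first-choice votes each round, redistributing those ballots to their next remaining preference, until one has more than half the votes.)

Round 1: Boston 17, Fresno 17, Geneva 6, Houston 0. Houston eliminated.
Round 2: Boston 17, Fresno 17, Geneva 6. Geneva eliminated.
Round 3: Boston 17, Fresno 23. Fresno has a majority (≥21).

Fresno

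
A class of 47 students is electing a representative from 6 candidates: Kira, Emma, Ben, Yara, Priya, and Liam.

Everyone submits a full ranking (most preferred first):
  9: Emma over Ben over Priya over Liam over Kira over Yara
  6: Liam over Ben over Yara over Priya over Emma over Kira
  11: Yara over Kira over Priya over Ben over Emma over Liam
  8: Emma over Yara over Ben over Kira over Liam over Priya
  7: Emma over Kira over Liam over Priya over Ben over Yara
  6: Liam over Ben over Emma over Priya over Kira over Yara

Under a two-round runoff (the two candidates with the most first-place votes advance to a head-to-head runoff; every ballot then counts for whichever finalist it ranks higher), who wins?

Emma

Round 1 first-place votes: Kira 0, Emma 24, Ben 0, Yara 11, Priya 0, Liam 12. Emma and Liam advance.
Runoff: Emma is ranked above Liam on 35 ballots, Liam above Emma on 12.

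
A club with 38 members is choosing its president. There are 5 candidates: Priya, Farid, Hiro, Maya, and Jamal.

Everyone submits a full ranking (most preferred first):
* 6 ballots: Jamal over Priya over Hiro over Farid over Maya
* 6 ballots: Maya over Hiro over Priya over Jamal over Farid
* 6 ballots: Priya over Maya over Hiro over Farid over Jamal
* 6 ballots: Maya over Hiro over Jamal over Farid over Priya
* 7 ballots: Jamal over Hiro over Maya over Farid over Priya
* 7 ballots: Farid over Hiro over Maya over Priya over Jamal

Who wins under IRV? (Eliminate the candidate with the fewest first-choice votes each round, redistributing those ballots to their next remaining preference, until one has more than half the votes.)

Round 1: Priya 6, Farid 7, Hiro 0, Maya 12, Jamal 13. Hiro eliminated.
Round 2: Priya 6, Farid 7, Maya 12, Jamal 13. Priya eliminated.
Round 3: Farid 7, Maya 18, Jamal 13. Farid eliminated.
Round 4: Maya 25, Jamal 13. Maya has a majority (≥20).

Maya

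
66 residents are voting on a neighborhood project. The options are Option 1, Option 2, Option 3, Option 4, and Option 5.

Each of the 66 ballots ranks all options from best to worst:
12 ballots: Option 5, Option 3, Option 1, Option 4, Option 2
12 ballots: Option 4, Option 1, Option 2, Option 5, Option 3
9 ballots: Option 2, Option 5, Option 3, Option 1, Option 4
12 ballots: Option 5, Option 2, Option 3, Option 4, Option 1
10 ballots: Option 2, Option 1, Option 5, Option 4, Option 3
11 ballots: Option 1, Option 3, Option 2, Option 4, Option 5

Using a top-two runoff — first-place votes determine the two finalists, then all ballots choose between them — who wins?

Option 2

Round 1 first-place votes: Option 1 11, Option 2 19, Option 3 0, Option 4 12, Option 5 24. Option 5 and Option 2 advance.
Runoff: Option 5 is ranked above Option 2 on 24 ballots, Option 2 above Option 5 on 42.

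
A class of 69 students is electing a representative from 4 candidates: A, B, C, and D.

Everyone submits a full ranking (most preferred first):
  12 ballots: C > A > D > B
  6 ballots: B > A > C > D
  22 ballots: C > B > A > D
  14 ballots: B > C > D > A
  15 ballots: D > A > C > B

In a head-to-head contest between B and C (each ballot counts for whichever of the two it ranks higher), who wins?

C

B is ranked above C on 20 ballots; C above B on 49.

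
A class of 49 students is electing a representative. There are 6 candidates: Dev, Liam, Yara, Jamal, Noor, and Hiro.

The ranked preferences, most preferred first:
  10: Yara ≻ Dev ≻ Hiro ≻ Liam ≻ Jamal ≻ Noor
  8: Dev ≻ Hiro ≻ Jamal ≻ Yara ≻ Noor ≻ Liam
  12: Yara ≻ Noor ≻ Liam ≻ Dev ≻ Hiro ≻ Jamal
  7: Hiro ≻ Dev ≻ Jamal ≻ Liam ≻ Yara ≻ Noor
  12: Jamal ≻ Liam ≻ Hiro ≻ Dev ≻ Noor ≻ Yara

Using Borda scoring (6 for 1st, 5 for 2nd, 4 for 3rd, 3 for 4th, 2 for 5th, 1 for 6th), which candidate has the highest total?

Dev

Dev: 10×5 + 8×6 + 12×3 + 7×5 + 12×3 = 205
Liam: 10×3 + 8×1 + 12×4 + 7×3 + 12×5 = 167
Yara: 10×6 + 8×3 + 12×6 + 7×2 + 12×1 = 182
Jamal: 10×2 + 8×4 + 12×1 + 7×4 + 12×6 = 164
Noor: 10×1 + 8×2 + 12×5 + 7×1 + 12×2 = 117
Hiro: 10×4 + 8×5 + 12×2 + 7×6 + 12×4 = 194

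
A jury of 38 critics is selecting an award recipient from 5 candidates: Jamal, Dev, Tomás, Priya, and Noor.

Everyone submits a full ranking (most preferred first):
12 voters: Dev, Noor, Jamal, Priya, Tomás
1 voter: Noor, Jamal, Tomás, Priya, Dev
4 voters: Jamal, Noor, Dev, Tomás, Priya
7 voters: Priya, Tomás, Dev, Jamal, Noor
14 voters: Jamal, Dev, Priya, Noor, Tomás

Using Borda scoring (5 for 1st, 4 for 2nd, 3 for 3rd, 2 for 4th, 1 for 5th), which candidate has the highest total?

Dev

Jamal: 12×3 + 1×4 + 4×5 + 7×2 + 14×5 = 144
Dev: 12×5 + 1×1 + 4×3 + 7×3 + 14×4 = 150
Tomás: 12×1 + 1×3 + 4×2 + 7×4 + 14×1 = 65
Priya: 12×2 + 1×2 + 4×1 + 7×5 + 14×3 = 107
Noor: 12×4 + 1×5 + 4×4 + 7×1 + 14×2 = 104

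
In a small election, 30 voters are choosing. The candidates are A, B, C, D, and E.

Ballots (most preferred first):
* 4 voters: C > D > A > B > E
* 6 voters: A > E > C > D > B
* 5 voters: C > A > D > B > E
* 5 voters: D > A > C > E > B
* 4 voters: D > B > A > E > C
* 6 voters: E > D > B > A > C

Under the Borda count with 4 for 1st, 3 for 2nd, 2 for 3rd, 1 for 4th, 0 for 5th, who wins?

D

A: 4×2 + 6×4 + 5×3 + 5×3 + 4×2 + 6×1 = 76
B: 4×1 + 6×0 + 5×1 + 5×0 + 4×3 + 6×2 = 33
C: 4×4 + 6×2 + 5×4 + 5×2 + 4×0 + 6×0 = 58
D: 4×3 + 6×1 + 5×2 + 5×4 + 4×4 + 6×3 = 82
E: 4×0 + 6×3 + 5×0 + 5×1 + 4×1 + 6×4 = 51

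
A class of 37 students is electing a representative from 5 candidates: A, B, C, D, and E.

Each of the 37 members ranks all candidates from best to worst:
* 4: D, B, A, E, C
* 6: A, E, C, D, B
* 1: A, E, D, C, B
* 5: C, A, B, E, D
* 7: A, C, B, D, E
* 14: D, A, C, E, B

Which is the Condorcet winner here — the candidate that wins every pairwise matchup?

A

A vs B: 33–4
A vs C: 32–5
A vs D: 19–18
A vs E: 37–0
A beats every other candidate.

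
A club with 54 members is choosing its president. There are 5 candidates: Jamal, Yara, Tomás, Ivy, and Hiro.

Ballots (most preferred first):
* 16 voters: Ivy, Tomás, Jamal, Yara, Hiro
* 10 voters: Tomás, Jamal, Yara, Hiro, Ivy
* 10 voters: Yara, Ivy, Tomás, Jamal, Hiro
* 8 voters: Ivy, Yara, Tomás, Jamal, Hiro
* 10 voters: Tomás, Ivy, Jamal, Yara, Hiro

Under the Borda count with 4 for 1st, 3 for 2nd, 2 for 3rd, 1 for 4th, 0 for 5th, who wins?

Jamal: 16×2 + 10×3 + 10×1 + 8×1 + 10×2 = 100
Yara: 16×1 + 10×2 + 10×4 + 8×3 + 10×1 = 110
Tomás: 16×3 + 10×4 + 10×2 + 8×2 + 10×4 = 164
Ivy: 16×4 + 10×0 + 10×3 + 8×4 + 10×3 = 156
Hiro: 16×0 + 10×1 + 10×0 + 8×0 + 10×0 = 10

Tomás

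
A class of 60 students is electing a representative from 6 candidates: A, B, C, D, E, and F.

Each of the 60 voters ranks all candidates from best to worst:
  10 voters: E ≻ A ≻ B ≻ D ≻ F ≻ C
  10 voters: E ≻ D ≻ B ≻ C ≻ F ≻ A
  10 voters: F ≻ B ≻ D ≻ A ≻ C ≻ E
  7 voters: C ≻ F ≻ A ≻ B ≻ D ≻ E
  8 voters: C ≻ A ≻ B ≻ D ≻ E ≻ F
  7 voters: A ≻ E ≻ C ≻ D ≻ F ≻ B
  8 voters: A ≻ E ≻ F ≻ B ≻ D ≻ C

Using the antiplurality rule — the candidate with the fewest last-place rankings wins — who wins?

Last-place votes: A 10, B 7, C 18, D 0, E 17, F 8.

D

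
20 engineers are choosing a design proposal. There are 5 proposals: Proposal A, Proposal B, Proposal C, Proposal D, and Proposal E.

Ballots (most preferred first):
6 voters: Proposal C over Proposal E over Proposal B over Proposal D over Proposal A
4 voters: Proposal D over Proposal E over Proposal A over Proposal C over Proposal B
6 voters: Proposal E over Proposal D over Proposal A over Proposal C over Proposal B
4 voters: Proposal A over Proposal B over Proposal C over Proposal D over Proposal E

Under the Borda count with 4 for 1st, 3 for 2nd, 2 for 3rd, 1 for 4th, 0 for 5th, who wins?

Proposal A: 6×0 + 4×2 + 6×2 + 4×4 = 36
Proposal B: 6×2 + 4×0 + 6×0 + 4×3 = 24
Proposal C: 6×4 + 4×1 + 6×1 + 4×2 = 42
Proposal D: 6×1 + 4×4 + 6×3 + 4×1 = 44
Proposal E: 6×3 + 4×3 + 6×4 + 4×0 = 54

Proposal E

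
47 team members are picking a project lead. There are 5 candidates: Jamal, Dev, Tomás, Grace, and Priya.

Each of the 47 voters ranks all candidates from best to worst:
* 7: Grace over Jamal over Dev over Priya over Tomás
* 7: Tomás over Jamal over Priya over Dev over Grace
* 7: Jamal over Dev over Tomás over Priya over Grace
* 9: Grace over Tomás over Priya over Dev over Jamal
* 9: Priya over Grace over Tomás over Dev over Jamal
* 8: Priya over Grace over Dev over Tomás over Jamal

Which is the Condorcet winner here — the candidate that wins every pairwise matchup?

Priya

Priya vs Jamal: 26–21
Priya vs Dev: 33–14
Priya vs Tomás: 24–23
Priya vs Grace: 31–16
Priya beats every other candidate.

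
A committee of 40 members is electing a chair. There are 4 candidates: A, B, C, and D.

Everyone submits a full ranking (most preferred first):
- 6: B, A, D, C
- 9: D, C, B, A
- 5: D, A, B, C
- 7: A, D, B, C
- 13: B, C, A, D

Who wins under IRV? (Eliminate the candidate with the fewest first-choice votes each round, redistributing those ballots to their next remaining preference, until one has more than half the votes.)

Round 1: A 7, B 19, C 0, D 14. C eliminated.
Round 2: A 7, B 19, D 14. A eliminated.
Round 3: B 19, D 21. D has a majority (≥21).

D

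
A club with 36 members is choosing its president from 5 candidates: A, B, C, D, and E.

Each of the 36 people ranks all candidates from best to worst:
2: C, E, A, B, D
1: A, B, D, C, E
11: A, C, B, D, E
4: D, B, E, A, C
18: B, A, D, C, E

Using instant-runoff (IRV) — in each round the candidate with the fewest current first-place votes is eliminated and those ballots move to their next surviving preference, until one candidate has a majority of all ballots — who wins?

Round 1: A 12, B 18, C 2, D 4, E 0. E eliminated.
Round 2: A 12, B 18, C 2, D 4. C eliminated.
Round 3: A 14, B 18, D 4. D eliminated.
Round 4: A 14, B 22. B has a majority (≥19).

B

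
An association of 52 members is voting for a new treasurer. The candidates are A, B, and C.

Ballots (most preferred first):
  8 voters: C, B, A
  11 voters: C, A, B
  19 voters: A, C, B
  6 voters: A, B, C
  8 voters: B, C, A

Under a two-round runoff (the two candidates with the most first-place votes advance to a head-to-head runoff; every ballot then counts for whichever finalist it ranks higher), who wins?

Round 1 first-place votes: A 25, B 8, C 19. A and C advance.
Runoff: A is ranked above C on 25 ballots, C above A on 27.

C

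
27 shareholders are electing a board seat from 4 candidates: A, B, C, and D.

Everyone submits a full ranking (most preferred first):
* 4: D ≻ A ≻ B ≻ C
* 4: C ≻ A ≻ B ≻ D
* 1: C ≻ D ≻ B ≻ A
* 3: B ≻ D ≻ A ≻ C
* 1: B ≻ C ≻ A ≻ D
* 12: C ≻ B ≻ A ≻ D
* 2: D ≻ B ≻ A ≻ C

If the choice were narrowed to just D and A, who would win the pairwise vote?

D is ranked above A on 10 ballots; A above D on 17.

A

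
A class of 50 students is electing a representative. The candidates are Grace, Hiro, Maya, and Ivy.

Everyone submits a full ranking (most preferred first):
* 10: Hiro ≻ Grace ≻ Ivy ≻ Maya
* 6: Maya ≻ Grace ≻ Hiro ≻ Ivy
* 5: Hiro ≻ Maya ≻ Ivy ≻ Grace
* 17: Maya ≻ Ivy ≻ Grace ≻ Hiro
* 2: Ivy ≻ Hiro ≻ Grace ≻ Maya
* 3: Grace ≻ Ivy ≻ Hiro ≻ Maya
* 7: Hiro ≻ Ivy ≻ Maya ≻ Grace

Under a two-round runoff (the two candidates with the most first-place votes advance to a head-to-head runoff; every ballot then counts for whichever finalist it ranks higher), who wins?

Hiro

Round 1 first-place votes: Grace 3, Hiro 22, Maya 23, Ivy 2. Maya and Hiro advance.
Runoff: Maya is ranked above Hiro on 23 ballots, Hiro above Maya on 27.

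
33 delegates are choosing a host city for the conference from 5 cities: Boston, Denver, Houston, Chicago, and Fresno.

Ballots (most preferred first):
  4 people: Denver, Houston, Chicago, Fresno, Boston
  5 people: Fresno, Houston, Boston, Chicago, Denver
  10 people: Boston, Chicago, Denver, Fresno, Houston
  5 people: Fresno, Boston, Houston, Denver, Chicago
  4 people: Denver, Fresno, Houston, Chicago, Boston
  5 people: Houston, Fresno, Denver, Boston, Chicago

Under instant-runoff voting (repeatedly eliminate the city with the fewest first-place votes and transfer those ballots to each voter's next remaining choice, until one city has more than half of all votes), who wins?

Round 1: Boston 10, Denver 8, Houston 5, Chicago 0, Fresno 10. Chicago eliminated.
Round 2: Boston 10, Denver 8, Houston 5, Fresno 10. Houston eliminated.
Round 3: Boston 10, Denver 8, Fresno 15. Denver eliminated.
Round 4: Boston 10, Fresno 23. Fresno has a majority (≥17).

Fresno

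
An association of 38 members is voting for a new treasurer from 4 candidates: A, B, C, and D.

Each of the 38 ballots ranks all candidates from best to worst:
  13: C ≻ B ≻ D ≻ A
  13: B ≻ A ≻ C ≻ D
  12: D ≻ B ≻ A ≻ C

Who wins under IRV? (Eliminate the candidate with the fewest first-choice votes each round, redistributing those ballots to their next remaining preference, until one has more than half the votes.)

B

Round 1: A 0, B 13, C 13, D 12. A eliminated.
Round 2: B 13, C 13, D 12. D eliminated.
Round 3: B 25, C 13. B has a majority (≥20).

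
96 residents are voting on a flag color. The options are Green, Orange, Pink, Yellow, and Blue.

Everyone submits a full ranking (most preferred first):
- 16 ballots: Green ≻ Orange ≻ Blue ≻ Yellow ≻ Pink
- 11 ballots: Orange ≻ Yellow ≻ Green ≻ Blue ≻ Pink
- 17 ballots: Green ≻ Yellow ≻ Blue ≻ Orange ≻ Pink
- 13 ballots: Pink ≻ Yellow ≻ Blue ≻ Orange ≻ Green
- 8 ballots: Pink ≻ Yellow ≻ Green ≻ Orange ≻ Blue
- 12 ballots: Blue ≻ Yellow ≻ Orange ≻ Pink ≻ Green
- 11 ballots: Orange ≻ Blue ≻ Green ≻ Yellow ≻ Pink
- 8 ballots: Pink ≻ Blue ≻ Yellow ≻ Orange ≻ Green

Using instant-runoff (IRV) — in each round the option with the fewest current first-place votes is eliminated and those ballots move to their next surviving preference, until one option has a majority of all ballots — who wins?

Round 1: Green 33, Orange 22, Pink 29, Yellow 0, Blue 12. Yellow eliminated.
Round 2: Green 33, Orange 22, Pink 29, Blue 12. Blue eliminated.
Round 3: Green 33, Orange 34, Pink 29. Pink eliminated.
Round 4: Green 41, Orange 55. Orange has a majority (≥49).

Orange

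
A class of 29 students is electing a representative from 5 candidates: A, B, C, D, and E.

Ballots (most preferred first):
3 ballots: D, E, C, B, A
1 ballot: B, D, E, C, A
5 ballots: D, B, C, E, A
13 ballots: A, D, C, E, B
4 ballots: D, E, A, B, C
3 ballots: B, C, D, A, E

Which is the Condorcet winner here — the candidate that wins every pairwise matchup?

D

D vs A: 16–13
D vs B: 25–4
D vs C: 26–3
D vs E: 29–0
D beats every other candidate.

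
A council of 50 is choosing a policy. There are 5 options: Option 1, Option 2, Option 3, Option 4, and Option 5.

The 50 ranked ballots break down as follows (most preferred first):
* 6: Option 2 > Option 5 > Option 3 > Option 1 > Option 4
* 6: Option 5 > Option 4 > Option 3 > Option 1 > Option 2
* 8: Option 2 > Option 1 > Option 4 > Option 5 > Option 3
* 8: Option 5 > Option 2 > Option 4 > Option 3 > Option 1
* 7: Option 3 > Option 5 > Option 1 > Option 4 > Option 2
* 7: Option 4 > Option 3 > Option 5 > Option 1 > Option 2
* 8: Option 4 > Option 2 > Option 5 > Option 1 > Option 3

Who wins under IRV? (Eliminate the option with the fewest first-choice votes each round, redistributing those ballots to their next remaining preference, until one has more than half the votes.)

Round 1: Option 1 0, Option 2 14, Option 3 7, Option 4 15, Option 5 14. Option 1 eliminated.
Round 2: Option 2 14, Option 3 7, Option 4 15, Option 5 14. Option 3 eliminated.
Round 3: Option 2 14, Option 4 15, Option 5 21. Option 2 eliminated.
Round 4: Option 4 23, Option 5 27. Option 5 has a majority (≥26).

Option 5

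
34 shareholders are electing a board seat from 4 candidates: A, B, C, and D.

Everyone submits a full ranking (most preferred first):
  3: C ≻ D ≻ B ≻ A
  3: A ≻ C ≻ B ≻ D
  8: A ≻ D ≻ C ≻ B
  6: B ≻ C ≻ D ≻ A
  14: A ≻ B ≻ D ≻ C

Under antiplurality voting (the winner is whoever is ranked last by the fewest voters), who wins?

Last-place votes: A 9, B 8, C 14, D 3.

D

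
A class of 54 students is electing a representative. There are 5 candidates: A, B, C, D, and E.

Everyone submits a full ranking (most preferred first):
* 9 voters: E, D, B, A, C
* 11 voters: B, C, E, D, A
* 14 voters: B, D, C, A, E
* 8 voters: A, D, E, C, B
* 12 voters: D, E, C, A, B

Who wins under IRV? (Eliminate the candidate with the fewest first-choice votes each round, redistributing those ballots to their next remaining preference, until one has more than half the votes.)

D

Round 1: A 8, B 25, C 0, D 12, E 9. C eliminated.
Round 2: A 8, B 25, D 12, E 9. A eliminated.
Round 3: B 25, D 20, E 9. E eliminated.
Round 4: B 25, D 29. D has a majority (≥28).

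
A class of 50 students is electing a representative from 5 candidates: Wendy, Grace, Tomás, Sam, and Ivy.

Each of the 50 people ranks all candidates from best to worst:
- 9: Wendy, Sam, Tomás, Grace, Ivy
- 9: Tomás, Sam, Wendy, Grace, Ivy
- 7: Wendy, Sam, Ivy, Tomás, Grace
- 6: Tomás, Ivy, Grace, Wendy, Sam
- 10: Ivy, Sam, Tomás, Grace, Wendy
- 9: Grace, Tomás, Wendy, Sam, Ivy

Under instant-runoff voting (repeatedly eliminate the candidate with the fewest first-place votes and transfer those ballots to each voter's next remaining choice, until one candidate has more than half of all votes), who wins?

Round 1: Wendy 16, Grace 9, Tomás 15, Sam 0, Ivy 10. Sam eliminated.
Round 2: Wendy 16, Grace 9, Tomás 15, Ivy 10. Grace eliminated.
Round 3: Wendy 16, Tomás 24, Ivy 10. Ivy eliminated.
Round 4: Wendy 16, Tomás 34. Tomás has a majority (≥26).

Tomás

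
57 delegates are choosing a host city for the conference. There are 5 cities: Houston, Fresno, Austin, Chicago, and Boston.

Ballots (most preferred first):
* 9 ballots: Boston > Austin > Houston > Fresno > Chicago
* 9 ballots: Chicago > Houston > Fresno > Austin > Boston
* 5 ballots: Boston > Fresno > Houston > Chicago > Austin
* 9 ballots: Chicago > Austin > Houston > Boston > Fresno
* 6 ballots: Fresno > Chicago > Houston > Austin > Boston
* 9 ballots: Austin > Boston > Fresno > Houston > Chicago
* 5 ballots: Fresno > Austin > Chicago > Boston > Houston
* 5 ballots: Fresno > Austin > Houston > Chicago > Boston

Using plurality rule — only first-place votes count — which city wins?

Chicago

First-place votes: Houston 0, Fresno 16, Austin 9, Chicago 18, Boston 14.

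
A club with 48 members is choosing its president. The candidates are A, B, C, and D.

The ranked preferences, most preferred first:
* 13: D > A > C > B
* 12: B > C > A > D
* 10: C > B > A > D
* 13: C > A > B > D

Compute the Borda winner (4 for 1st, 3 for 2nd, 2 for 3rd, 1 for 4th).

A: 13×3 + 12×2 + 10×2 + 13×3 = 122
B: 13×1 + 12×4 + 10×3 + 13×2 = 117
C: 13×2 + 12×3 + 10×4 + 13×4 = 154
D: 13×4 + 12×1 + 10×1 + 13×1 = 87

C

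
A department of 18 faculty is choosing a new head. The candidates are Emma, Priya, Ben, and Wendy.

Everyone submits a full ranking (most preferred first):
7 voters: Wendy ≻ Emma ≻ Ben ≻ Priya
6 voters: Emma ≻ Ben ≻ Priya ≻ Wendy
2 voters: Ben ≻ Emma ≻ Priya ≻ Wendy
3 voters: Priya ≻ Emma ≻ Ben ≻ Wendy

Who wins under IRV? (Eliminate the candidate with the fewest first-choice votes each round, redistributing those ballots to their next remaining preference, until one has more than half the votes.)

Round 1: Emma 6, Priya 3, Ben 2, Wendy 7. Ben eliminated.
Round 2: Emma 8, Priya 3, Wendy 7. Priya eliminated.
Round 3: Emma 11, Wendy 7. Emma has a majority (≥10).

Emma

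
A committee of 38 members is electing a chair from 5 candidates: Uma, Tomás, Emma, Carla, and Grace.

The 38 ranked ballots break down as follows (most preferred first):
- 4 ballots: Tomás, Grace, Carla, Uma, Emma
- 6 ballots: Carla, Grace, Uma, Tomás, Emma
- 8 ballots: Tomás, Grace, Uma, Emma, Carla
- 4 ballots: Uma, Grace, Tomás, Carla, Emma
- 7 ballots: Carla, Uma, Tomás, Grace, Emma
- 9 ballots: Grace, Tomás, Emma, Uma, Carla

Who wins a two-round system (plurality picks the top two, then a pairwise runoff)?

Tomás

Round 1 first-place votes: Uma 4, Tomás 12, Emma 0, Carla 13, Grace 9. Carla and Tomás advance.
Runoff: Carla is ranked above Tomás on 13 ballots, Tomás above Carla on 25.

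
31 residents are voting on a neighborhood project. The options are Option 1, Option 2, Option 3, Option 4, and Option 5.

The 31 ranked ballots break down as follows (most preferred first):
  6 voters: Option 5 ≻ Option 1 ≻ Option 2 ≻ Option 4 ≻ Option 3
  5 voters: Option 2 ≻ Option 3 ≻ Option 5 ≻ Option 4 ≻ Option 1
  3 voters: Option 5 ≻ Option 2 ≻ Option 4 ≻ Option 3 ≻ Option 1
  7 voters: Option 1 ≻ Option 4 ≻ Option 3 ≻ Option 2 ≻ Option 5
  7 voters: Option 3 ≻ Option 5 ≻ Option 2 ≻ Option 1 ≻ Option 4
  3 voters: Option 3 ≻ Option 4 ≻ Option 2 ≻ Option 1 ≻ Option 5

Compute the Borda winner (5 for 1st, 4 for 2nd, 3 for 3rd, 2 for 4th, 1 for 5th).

Option 3

Option 1: 6×4 + 5×1 + 3×1 + 7×5 + 7×2 + 3×2 = 87
Option 2: 6×3 + 5×5 + 3×4 + 7×2 + 7×3 + 3×3 = 99
Option 3: 6×1 + 5×4 + 3×2 + 7×3 + 7×5 + 3×5 = 103
Option 4: 6×2 + 5×2 + 3×3 + 7×4 + 7×1 + 3×4 = 78
Option 5: 6×5 + 5×3 + 3×5 + 7×1 + 7×4 + 3×1 = 98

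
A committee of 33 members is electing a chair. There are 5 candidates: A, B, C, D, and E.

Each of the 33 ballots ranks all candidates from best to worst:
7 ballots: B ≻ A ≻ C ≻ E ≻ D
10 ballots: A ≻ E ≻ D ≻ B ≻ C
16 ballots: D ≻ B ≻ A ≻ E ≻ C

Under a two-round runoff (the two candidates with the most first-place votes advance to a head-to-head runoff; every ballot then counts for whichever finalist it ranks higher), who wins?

A

Round 1 first-place votes: A 10, B 7, C 0, D 16, E 0. D and A advance.
Runoff: D is ranked above A on 16 ballots, A above D on 17.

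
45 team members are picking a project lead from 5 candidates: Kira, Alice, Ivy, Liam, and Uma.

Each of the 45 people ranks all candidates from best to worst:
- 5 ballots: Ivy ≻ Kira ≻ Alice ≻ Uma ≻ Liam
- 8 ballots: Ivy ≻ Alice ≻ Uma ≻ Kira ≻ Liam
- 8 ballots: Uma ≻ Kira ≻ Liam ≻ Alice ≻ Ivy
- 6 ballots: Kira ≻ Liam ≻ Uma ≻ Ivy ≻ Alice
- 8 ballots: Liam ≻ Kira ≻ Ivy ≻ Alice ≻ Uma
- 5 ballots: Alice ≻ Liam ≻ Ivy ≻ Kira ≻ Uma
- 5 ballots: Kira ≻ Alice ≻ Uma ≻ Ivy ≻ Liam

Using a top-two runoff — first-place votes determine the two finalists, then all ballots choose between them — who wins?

Kira

Round 1 first-place votes: Kira 11, Alice 5, Ivy 13, Liam 8, Uma 8. Ivy and Kira advance.
Runoff: Ivy is ranked above Kira on 18 ballots, Kira above Ivy on 27.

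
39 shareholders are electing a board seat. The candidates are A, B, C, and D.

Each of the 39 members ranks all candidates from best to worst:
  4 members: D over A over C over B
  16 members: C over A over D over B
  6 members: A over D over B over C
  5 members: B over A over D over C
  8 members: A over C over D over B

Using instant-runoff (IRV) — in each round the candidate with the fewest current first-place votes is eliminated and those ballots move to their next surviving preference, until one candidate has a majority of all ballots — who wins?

Round 1: A 14, B 5, C 16, D 4. D eliminated.
Round 2: A 18, B 5, C 16. B eliminated.
Round 3: A 23, C 16. A has a majority (≥20).

A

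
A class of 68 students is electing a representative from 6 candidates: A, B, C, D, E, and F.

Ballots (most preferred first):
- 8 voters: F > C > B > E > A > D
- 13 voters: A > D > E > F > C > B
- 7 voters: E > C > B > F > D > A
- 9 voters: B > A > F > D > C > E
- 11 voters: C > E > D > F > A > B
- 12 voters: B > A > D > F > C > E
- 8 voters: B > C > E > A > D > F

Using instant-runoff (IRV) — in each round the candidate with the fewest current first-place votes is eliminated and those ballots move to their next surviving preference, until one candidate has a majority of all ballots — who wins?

Round 1: A 13, B 29, C 11, D 0, E 7, F 8. D eliminated.
Round 2: A 13, B 29, C 11, E 7, F 8. E eliminated.
Round 3: A 13, B 29, C 18, F 8. F eliminated.
Round 4: A 13, B 29, C 26. A eliminated.
Round 5: B 29, C 39. C has a majority (≥35).

C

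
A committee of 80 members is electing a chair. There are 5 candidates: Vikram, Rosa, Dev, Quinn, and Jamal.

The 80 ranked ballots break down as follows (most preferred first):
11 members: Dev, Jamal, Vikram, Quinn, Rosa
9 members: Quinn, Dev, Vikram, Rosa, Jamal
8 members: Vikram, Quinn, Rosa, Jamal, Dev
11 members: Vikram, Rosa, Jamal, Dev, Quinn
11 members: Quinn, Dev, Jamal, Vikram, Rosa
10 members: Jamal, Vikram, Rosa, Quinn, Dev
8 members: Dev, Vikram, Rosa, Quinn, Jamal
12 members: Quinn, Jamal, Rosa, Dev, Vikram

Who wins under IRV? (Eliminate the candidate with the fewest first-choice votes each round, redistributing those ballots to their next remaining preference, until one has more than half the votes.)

Vikram

Round 1: Vikram 19, Rosa 0, Dev 19, Quinn 32, Jamal 10. Rosa eliminated.
Round 2: Vikram 19, Dev 19, Quinn 32, Jamal 10. Jamal eliminated.
Round 3: Vikram 29, Dev 19, Quinn 32. Dev eliminated.
Round 4: Vikram 48, Quinn 32. Vikram has a majority (≥41).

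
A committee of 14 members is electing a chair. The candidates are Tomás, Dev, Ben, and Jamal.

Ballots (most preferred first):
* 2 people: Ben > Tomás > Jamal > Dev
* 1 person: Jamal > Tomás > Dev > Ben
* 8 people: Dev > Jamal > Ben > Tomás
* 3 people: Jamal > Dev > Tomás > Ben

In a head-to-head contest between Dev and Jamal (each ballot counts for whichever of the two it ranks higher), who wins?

Dev is ranked above Jamal on 8 ballots; Jamal above Dev on 6.

Dev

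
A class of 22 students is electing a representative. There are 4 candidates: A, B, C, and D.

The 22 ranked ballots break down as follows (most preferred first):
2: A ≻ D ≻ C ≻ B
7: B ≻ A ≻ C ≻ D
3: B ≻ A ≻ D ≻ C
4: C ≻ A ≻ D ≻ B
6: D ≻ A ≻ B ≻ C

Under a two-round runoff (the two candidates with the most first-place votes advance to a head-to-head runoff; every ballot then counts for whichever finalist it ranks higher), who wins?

Round 1 first-place votes: A 2, B 10, C 4, D 6. B and D advance.
Runoff: B is ranked above D on 10 ballots, D above B on 12.

D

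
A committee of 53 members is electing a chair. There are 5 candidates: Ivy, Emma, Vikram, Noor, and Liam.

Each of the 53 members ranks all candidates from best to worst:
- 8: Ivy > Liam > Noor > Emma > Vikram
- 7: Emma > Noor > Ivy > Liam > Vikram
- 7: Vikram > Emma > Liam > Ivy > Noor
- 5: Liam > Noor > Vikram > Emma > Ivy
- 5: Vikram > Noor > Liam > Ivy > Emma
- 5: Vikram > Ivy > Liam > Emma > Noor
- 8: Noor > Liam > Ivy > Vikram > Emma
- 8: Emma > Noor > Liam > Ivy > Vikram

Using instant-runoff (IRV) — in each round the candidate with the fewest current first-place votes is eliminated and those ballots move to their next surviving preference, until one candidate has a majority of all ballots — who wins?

Noor

Round 1: Ivy 8, Emma 15, Vikram 17, Noor 8, Liam 5. Liam eliminated.
Round 2: Ivy 8, Emma 15, Vikram 17, Noor 13. Ivy eliminated.
Round 3: Emma 15, Vikram 17, Noor 21. Emma eliminated.
Round 4: Vikram 17, Noor 36. Noor has a majority (≥27).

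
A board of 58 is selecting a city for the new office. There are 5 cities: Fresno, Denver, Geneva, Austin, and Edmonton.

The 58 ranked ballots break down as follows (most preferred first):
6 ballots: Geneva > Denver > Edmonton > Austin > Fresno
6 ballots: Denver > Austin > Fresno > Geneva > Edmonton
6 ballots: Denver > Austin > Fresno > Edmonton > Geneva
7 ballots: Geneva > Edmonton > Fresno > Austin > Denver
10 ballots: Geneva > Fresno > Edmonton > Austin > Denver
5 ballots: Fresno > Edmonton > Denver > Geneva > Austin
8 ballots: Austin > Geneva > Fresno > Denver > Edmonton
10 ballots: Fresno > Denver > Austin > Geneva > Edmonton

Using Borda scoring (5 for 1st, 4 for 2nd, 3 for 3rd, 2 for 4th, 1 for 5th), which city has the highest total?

Fresno: 6×1 + 6×3 + 6×3 + 7×3 + 10×4 + 5×5 + 8×3 + 10×5 = 202
Denver: 6×4 + 6×5 + 6×5 + 7×1 + 10×1 + 5×3 + 8×2 + 10×4 = 172
Geneva: 6×5 + 6×2 + 6×1 + 7×5 + 10×5 + 5×2 + 8×4 + 10×2 = 195
Austin: 6×2 + 6×4 + 6×4 + 7×2 + 10×2 + 5×1 + 8×5 + 10×3 = 169
Edmonton: 6×3 + 6×1 + 6×2 + 7×4 + 10×3 + 5×4 + 8×1 + 10×1 = 132

Fresno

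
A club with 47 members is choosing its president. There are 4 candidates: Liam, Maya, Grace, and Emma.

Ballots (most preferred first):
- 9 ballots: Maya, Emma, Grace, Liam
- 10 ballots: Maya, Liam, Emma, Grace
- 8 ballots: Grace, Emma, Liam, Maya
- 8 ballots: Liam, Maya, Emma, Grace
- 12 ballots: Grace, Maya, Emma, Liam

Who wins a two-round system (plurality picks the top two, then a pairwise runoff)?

Round 1 first-place votes: Liam 8, Maya 19, Grace 20, Emma 0. Grace and Maya advance.
Runoff: Grace is ranked above Maya on 20 ballots, Maya above Grace on 27.

Maya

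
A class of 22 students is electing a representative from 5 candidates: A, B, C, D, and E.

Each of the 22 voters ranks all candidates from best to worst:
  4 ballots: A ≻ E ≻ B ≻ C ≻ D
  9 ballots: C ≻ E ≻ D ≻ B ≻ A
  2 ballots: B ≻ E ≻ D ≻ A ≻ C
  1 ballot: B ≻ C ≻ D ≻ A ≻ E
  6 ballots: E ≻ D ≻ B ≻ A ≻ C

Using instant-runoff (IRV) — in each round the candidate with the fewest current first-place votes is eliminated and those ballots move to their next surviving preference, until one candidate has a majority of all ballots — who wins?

Round 1: A 4, B 3, C 9, D 0, E 6. D eliminated.
Round 2: A 4, B 3, C 9, E 6. B eliminated.
Round 3: A 4, C 10, E 8. A eliminated.
Round 4: C 10, E 12. E has a majority (≥12).

E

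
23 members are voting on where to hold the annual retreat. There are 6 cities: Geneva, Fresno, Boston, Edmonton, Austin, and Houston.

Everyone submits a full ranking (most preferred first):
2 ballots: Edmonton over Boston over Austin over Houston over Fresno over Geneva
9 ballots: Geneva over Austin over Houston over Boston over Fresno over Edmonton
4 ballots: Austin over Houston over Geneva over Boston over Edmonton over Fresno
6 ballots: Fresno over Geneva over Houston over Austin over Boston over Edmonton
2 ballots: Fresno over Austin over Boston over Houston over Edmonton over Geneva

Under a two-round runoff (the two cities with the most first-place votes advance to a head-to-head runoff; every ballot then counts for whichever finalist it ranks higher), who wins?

Round 1 first-place votes: Geneva 9, Fresno 8, Boston 0, Edmonton 2, Austin 4, Houston 0. Geneva and Fresno advance.
Runoff: Geneva is ranked above Fresno on 13 ballots, Fresno above Geneva on 10.

Geneva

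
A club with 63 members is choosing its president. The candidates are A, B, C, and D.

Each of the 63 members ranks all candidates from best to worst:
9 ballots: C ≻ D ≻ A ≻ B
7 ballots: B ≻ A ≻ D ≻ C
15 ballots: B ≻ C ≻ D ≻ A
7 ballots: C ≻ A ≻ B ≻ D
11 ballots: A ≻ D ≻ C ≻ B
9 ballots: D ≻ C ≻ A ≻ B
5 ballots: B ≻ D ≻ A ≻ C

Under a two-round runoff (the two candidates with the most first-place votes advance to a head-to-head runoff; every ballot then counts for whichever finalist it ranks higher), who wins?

Round 1 first-place votes: A 11, B 27, C 16, D 9. B and C advance.
Runoff: B is ranked above C on 27 ballots, C above B on 36.

C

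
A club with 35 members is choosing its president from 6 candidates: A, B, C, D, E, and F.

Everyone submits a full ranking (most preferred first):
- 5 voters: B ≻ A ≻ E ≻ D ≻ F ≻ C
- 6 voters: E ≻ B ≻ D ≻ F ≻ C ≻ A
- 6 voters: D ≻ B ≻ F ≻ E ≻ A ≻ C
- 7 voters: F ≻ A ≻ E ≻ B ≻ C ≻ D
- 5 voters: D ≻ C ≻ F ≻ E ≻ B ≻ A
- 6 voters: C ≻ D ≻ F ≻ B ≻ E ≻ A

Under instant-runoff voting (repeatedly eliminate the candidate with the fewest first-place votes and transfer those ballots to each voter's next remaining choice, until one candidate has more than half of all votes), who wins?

E

Round 1: A 0, B 5, C 6, D 11, E 6, F 7. A eliminated.
Round 2: B 5, C 6, D 11, E 6, F 7. B eliminated.
Round 3: C 6, D 11, E 11, F 7. C eliminated.
Round 4: D 17, E 11, F 7. F eliminated.
Round 5: D 17, E 18. E has a majority (≥18).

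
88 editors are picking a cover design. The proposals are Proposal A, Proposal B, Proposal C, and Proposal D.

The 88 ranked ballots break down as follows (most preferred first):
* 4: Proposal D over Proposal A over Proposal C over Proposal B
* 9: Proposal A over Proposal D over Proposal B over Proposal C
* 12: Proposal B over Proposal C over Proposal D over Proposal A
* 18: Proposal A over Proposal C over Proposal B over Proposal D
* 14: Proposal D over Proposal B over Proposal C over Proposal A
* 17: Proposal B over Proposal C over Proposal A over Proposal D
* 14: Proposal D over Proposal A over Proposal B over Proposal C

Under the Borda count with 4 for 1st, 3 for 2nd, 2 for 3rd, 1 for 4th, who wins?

Proposal B

Proposal A: 4×3 + 9×4 + 12×1 + 18×4 + 14×1 + 17×2 + 14×3 = 222
Proposal B: 4×1 + 9×2 + 12×4 + 18×2 + 14×3 + 17×4 + 14×2 = 244
Proposal C: 4×2 + 9×1 + 12×3 + 18×3 + 14×2 + 17×3 + 14×1 = 200
Proposal D: 4×4 + 9×3 + 12×2 + 18×1 + 14×4 + 17×1 + 14×4 = 214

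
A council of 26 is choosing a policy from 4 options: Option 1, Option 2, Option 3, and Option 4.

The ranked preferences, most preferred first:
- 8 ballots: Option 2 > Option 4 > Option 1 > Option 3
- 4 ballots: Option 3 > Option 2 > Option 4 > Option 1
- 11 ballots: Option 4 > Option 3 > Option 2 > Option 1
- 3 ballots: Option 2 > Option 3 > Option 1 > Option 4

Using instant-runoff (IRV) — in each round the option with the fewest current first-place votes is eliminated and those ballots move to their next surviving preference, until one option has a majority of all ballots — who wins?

Option 2

Round 1: Option 1 0, Option 2 11, Option 3 4, Option 4 11. Option 1 eliminated.
Round 2: Option 2 11, Option 3 4, Option 4 11. Option 3 eliminated.
Round 3: Option 2 15, Option 4 11. Option 2 has a majority (≥14).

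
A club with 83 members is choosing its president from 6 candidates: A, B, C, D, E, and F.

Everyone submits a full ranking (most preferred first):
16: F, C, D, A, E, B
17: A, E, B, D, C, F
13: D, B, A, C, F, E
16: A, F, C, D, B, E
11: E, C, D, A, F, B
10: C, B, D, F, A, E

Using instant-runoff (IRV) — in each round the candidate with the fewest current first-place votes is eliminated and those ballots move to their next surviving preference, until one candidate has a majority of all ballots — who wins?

D

Round 1: A 33, B 0, C 10, D 13, E 11, F 16. B eliminated.
Round 2: A 33, C 10, D 13, E 11, F 16. C eliminated.
Round 3: A 33, D 23, E 11, F 16. E eliminated.
Round 4: A 33, D 34, F 16. F eliminated.
Round 5: A 33, D 50. D has a majority (≥42).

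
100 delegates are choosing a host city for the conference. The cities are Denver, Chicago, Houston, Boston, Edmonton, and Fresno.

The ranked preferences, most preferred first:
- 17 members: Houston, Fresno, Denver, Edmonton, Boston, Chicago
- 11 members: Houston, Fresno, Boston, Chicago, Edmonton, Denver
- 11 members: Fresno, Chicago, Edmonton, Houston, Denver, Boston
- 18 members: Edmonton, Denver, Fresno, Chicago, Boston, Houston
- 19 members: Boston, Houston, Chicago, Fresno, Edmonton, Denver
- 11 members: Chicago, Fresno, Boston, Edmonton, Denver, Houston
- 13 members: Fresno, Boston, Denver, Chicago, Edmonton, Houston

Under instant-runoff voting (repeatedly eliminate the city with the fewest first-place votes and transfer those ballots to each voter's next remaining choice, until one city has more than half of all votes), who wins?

Round 1: Denver 0, Chicago 11, Houston 28, Boston 19, Edmonton 18, Fresno 24. Denver eliminated.
Round 2: Chicago 11, Houston 28, Boston 19, Edmonton 18, Fresno 24. Chicago eliminated.
Round 3: Houston 28, Boston 19, Edmonton 18, Fresno 35. Edmonton eliminated.
Round 4: Houston 28, Boston 19, Fresno 53. Fresno has a majority (≥51).

Fresno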